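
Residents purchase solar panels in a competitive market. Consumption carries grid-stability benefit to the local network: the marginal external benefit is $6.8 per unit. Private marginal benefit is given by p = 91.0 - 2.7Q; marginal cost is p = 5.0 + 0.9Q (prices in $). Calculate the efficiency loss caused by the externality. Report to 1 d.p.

Market equilibrium (private): 5.0 + 0.9Q = 91.0 - 2.7Q → Q_m = 23.8889.
Social marginal benefit = demand + MEB = 97.8 - 2.7Q.
Set SMB = MC: 97.8 - 2.7Q = 5.0 + 0.9Q → Q* = 25.7778.
The welfare-loss triangle has base |Q_m − Q*| and height MEB(Q_m) (the vertical gap between SMB and MC is zero at Q* and MEB at Q_m).
DWL = ½ × 1.8889 × 6.8000 = 6.4223.

DWL = $6.4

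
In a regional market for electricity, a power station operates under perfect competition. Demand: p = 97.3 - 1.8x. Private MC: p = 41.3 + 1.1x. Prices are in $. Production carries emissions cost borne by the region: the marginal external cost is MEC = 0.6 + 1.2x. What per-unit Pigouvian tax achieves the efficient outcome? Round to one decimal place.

Social marginal cost = private MC + MEC = 41.9 + 2.3x.
Set SMC = demand: 41.9 + 2.3x = 97.3 - 1.8x → x* = 13.5122.
The Pigouvian tax equals MEC at x*: 0.6 + 1.2×13.5122 = 16.8146.

tax = $16.8 per unit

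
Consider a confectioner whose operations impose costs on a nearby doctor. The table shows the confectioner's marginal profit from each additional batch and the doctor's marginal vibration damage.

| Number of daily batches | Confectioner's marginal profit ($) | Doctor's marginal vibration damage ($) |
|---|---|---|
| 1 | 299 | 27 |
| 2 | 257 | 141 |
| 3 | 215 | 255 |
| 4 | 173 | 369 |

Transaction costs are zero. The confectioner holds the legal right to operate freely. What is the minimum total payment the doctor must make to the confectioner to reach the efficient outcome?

Left alone the confectioner would choose level 4 (marginal profit stays positive).
Efficient level: k* = 2 (marginal profit ≥ marginal vibration damage through 2).
The doctor must at least cover the confectioner's forgone profit from cutting 4→2: 215 + 173 = 388.

$388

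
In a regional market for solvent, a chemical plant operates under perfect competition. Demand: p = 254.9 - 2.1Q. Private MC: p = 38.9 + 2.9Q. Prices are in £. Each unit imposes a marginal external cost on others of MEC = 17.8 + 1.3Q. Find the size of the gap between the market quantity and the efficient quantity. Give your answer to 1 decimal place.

11.7 units

Market equilibrium (private): 38.9 + 2.9Q = 254.9 - 2.1Q → Q_m = 43.2000.
Social marginal cost = private MC + MEC = 56.7 + 4.2Q.
Set SMC = demand: 56.7 + 4.2Q = 254.9 - 2.1Q → Q* = 31.4603.
Gap = |43.2000 − 31.4603| = 11.7397.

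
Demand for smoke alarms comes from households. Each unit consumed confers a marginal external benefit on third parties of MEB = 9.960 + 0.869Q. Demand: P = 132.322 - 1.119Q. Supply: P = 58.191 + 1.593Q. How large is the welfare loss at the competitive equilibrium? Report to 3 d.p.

DWL = 308.358

Market equilibrium (private): 58.191 + 1.593Q = 132.322 - 1.119Q → Q_m = 27.3344.
Social marginal benefit = demand + MEB = 142.282 - 0.250Q.
Set SMB = MC: 142.282 - 0.250Q = 58.191 + 1.593Q → Q* = 45.6272.
The welfare-loss triangle has base |Q_m − Q*| and height MEB(Q_m) (the vertical gap between SMB and MC is zero at Q* and MEB at Q_m).
DWL = ½ × 18.2928 × 33.7136 = 308.3581.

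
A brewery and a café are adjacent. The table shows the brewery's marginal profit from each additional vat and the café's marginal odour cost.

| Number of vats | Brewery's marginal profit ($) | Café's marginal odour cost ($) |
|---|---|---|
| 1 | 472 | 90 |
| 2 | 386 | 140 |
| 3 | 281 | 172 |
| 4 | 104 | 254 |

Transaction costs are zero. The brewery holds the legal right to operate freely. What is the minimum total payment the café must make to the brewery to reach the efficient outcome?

$104

Left alone the brewery would choose level 4 (marginal profit stays positive).
Efficient level: k* = 3 (marginal profit ≥ marginal odour cost through 3).
The café must at least cover the brewery's forgone profit from cutting 4→3: 104 = 104.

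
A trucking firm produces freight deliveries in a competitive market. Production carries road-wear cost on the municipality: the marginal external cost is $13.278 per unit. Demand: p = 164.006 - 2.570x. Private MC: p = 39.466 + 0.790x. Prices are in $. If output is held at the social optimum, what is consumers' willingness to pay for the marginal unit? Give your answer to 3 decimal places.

Social marginal cost = private MC + MEC = 52.744 + 0.790x.
Set SMC = demand: 52.744 + 0.790x = 164.006 - 2.570x → x* = 33.1137.
Consumer price on the demand curve at x*: 164.006 − 2.570×33.1137 = 78.9038.

P = $78.904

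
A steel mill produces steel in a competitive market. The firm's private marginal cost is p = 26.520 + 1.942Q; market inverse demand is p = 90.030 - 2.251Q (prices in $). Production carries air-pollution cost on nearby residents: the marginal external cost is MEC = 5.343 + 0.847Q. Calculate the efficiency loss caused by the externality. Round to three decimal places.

DWL = $32.761

Market equilibrium (private): 26.520 + 1.942Q = 90.030 - 2.251Q → Q_m = 15.1467.
Social marginal cost = private MC + MEC = 31.863 + 2.789Q.
Set SMC = demand: 31.863 + 2.789Q = 90.030 - 2.251Q → Q* = 11.5411.
Between Q* and Q_m the wedge SMC − demand runs linearly from 0 to MEC(Q_m), so the loss is a triangle.
DWL = ½ × 3.6056 × 18.1722 = 32.7608.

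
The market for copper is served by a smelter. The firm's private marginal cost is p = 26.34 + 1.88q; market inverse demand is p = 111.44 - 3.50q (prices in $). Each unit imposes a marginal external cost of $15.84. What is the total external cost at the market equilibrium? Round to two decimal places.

Market equilibrium (private): 26.34 + 1.88q = 111.44 - 3.50q → q_m = 15.8178.
Total external cost = MEC × q_m = 15.84 × 15.8178 = 250.5540.

$250.55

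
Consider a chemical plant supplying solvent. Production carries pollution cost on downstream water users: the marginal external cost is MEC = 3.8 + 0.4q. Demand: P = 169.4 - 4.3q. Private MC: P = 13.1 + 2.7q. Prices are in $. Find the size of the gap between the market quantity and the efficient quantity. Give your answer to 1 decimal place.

1.7 units

Market equilibrium (private): 13.1 + 2.7q = 169.4 - 4.3q → q_m = 22.3286.
Social marginal cost = private MC + MEC = 16.9 + 3.1q.
Set SMC = demand: 16.9 + 3.1q = 169.4 - 4.3q → q* = 20.6081.
Gap = |22.3286 − 20.6081| = 1.7205.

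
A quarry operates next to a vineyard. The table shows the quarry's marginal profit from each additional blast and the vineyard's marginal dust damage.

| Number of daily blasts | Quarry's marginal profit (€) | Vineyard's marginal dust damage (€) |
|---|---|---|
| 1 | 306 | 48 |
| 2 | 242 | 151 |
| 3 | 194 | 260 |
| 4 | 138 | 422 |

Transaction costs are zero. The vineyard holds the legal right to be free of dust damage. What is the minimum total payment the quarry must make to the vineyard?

€199

Efficient level: marginal profit ≥ marginal dust damage through level 2, so k* = 2.
With the vineyard holding the right, the quarry must at least compensate total damage at k*: 48 + 151 = 199.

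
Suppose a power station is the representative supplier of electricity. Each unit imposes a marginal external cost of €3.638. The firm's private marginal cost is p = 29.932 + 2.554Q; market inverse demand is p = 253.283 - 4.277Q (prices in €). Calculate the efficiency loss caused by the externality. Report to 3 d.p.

DWL = €0.969

Market equilibrium (private): 29.932 + 2.554Q = 253.283 - 4.277Q → Q_m = 32.6967.
Social marginal cost = private MC + MEC = 33.570 + 2.554Q.
Set SMC = demand: 33.570 + 2.554Q = 253.283 - 4.277Q → Q* = 32.1641.
Between Q* and Q_m the wedge SMC − demand runs linearly from 0 to MEC(Q_m), so the loss is a triangle.
DWL = ½ × 0.5326 × 3.6380 = 0.9688.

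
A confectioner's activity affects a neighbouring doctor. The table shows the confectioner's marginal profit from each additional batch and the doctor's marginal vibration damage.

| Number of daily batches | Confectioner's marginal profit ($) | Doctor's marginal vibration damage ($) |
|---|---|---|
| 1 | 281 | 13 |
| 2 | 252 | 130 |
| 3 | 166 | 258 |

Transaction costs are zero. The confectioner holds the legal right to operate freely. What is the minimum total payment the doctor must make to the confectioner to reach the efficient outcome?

Left alone the confectioner would choose level 3 (marginal profit stays positive).
Efficient level: k* = 2 (marginal profit ≥ marginal vibration damage through 2).
The doctor must at least cover the confectioner's forgone profit from cutting 3→2: 166 = 166.

$166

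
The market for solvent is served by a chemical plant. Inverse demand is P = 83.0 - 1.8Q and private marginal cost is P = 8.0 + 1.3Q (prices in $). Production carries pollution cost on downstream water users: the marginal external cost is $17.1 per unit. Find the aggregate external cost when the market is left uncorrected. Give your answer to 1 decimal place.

Market equilibrium (private): 8.0 + 1.3Q = 83.0 - 1.8Q → Q_m = 24.1935.
Total external cost = MEC × Q_m = 17.1 × 24.1935 = 413.7089.

$413.7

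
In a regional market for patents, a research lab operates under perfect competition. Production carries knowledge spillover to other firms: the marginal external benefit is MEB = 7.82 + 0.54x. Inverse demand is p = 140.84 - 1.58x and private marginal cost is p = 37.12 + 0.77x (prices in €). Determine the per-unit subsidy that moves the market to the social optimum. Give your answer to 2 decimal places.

Social marginal cost = private MC − MEB = 29.30 + 0.23x.
Set SMC = demand: 29.30 + 0.23x = 140.84 - 1.58x → x* = 61.6243.
The Pigouvian subsidy equals MEB at x*: 7.82 + 0.54×61.6243 = 41.0971.

subsidy = €41.10 per unit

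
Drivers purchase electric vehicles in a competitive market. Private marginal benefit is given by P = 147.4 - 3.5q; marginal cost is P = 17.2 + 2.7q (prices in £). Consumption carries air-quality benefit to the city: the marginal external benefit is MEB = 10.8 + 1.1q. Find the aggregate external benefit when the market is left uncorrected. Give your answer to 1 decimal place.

£469.4

Market equilibrium (private): 17.2 + 2.7q = 147.4 - 3.5q → q_m = 21.0000.
Total external benefit = ∫₀^{q_m} (10.8 + 1.1q) dq = 10.8×21.0000 + ½×1.1×21.0000² = 469.3500.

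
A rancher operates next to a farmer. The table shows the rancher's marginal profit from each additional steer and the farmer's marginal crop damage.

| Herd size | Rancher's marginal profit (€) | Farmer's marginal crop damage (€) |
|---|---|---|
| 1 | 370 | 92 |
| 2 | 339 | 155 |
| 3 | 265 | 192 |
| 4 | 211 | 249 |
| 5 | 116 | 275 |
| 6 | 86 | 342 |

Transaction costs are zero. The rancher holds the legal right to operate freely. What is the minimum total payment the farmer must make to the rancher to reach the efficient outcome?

Left alone the rancher would choose level 6 (marginal profit stays positive).
Efficient level: k* = 3 (marginal profit ≥ marginal crop damage through 3).
The farmer must at least cover the rancher's forgone profit from cutting 6→3: 211 + 116 + 86 = 413.

€413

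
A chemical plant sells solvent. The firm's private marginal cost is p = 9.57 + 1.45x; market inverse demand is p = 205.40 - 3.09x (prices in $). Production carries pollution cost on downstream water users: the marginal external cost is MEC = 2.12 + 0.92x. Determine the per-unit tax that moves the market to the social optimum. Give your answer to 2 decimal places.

tax = $34.76 per unit

Social marginal cost = private MC + MEC = 11.69 + 2.37x.
Set SMC = demand: 11.69 + 2.37x = 205.40 - 3.09x → x* = 35.4780.
The Pigouvian tax equals MEC at x*: 2.12 + 0.92×35.4780 = 34.7598.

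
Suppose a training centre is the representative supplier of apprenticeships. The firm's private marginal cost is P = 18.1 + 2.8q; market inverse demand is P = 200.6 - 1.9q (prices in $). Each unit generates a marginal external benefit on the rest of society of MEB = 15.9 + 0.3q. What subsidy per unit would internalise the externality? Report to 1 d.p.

subsidy = $29.4 per unit

Social marginal cost = private MC − MEB = 2.2 + 2.5q.
Set SMC = demand: 2.2 + 2.5q = 200.6 - 1.9q → q* = 45.0909.
The Pigouvian subsidy equals MEB at q*: 15.9 + 0.3×45.0909 = 29.4273.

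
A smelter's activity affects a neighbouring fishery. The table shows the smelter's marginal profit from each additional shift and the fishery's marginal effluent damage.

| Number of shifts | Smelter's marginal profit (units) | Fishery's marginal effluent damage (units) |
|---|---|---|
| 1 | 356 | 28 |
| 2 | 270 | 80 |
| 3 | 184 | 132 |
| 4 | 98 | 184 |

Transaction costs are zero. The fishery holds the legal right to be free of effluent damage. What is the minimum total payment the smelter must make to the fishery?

Efficient level: marginal profit ≥ marginal effluent damage through level 3, so k* = 3.
With the fishery holding the right, the smelter must at least compensate total damage at k*: 28 + 80 + 132 = 240.

240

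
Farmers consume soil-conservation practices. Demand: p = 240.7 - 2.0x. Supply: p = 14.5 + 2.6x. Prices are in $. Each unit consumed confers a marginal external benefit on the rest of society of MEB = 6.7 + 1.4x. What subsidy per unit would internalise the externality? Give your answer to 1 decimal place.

Social marginal benefit = demand + MEB = 247.4 - 0.6x.
Set SMB = MC: 247.4 - 0.6x = 14.5 + 2.6x → x* = 72.7813.
The Pigouvian subsidy equals MEB at x*: 6.7 + 1.4×72.7813 = 108.5938.

subsidy = $108.6 per unit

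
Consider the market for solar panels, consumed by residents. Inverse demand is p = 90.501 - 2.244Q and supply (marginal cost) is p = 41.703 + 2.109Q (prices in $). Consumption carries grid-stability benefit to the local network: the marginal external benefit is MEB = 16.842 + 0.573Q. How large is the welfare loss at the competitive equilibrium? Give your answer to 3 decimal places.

DWL = $71.598

Market equilibrium (private): 41.703 + 2.109Q = 90.501 - 2.244Q → Q_m = 11.2102.
Social marginal benefit = demand + MEB = 107.343 - 1.671Q.
Set SMB = MC: 107.343 - 1.671Q = 41.703 + 2.109Q → Q* = 17.3651.
The loss is the area between SMB and MC from Q* to Q_m; with linear curves that's a triangle of height MEB(Q_m).
DWL = ½ × 6.1549 × 23.2654 = 71.5981.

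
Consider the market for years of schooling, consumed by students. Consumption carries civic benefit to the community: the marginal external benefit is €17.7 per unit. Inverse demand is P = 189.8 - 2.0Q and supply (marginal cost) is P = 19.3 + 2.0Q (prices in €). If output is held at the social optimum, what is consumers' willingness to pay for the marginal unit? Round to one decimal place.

P = €95.7

Social marginal benefit = demand + MEB = 207.5 - 2.0Q.
Set SMB = MC: 207.5 - 2.0Q = 19.3 + 2.0Q → Q* = 47.0500.
Consumer price on the demand curve at Q*: 189.8 − 2.0×47.0500 = 95.7000.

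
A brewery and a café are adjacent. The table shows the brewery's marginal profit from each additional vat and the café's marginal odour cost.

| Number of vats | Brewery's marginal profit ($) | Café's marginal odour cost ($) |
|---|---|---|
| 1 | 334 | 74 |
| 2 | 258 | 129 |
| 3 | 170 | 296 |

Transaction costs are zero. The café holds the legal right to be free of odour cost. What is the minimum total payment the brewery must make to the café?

$203

Efficient level: marginal profit ≥ marginal odour cost through level 2, so k* = 2.
With the café holding the right, the brewery must at least compensate total damage at k*: 74 + 129 = 203.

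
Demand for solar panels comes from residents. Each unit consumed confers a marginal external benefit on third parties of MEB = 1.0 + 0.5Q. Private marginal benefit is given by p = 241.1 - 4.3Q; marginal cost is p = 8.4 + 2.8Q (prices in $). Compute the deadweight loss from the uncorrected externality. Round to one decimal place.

DWL = $22.9

Market equilibrium (private): 8.4 + 2.8Q = 241.1 - 4.3Q → Q_m = 32.7746.
Social marginal benefit = demand + MEB = 242.1 - 3.8Q.
Set SMB = MC: 242.1 - 3.8Q = 8.4 + 2.8Q → Q* = 35.4091.
Height of the DWL triangle at Q_m is SMB(Q_m) − MC(Q_m) = MEB(Q_m) = 17.3873.
DWL = ½ × 2.6345 × 17.3873 = 22.9034.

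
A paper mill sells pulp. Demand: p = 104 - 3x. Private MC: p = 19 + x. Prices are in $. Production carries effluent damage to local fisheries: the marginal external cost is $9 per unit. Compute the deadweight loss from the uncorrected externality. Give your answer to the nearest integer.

Market equilibrium (private): 19 + x = 104 - 3x → x_m = 21.2500.
Social marginal cost = private MC + MEC = 28 + x.
Set SMC = demand: 28 + x = 104 - 3x → x* = 19.0000.
Height of the DWL triangle at x_m is SMC(x_m) − demand(x_m) = MEC(x_m) = 9.0000.
DWL = ½ × 2.2500 × 9.0000 = 10.1250.

DWL = $10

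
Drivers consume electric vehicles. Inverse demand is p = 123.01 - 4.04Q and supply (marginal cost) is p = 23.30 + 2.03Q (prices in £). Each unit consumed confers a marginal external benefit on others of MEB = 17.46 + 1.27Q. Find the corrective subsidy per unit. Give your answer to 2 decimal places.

subsidy = £48.46 per unit

Social marginal benefit = demand + MEB = 140.47 - 2.77Q.
Set SMB = MC: 140.47 - 2.77Q = 23.30 + 2.03Q → Q* = 24.4104.
The Pigouvian subsidy equals MEB at Q*: 17.46 + 1.27×24.4104 = 48.4612.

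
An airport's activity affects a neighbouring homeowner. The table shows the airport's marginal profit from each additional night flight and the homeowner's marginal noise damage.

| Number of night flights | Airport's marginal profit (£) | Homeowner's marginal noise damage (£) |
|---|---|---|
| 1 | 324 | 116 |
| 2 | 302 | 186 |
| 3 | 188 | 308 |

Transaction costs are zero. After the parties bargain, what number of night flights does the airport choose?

Bargaining reaches the level where marginal profit last exceeds marginal noise damage.
That holds through level 2 (302 ≥ 186) but not at 3 (188 < 308).

2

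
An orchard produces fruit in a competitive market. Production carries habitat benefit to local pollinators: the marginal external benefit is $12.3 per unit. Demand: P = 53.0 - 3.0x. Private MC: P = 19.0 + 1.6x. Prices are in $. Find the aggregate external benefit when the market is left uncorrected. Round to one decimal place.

$90.9

Market equilibrium (private): 19.0 + 1.6x = 53.0 - 3.0x → x_m = 7.3913.
Total external benefit = MEB × x_m = 12.3 × 7.3913 = 90.9130.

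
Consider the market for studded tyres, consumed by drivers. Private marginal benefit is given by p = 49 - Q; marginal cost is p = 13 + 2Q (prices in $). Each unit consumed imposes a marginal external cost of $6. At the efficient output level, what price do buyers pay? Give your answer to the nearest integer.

P = $39

Social marginal benefit = demand − MEC = 43 - Q.
Set SMB = MC: 43 - Q = 13 + 2Q → Q* = 10.0000.
Consumer price on the demand curve at Q*: 49 − 1×10.0000 = 39.0000.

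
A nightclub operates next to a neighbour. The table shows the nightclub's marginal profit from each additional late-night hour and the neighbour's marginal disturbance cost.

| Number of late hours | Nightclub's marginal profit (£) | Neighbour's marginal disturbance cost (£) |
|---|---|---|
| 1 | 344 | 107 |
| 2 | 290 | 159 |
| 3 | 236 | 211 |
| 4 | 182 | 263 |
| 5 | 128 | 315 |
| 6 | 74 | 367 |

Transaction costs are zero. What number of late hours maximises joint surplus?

3

Bargaining reaches the level where marginal profit last exceeds marginal disturbance cost.
That holds through level 3 (236 ≥ 211) but not at 4 (182 < 263).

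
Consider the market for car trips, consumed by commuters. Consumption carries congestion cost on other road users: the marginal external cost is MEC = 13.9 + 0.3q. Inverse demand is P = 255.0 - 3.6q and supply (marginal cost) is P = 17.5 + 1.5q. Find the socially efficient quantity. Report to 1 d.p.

q* = 41.4

Social marginal benefit = demand − MEC = 241.1 - 3.9q.
Set SMB = MC: 241.1 - 3.9q = 17.5 + 1.5q → q* = 41.4074.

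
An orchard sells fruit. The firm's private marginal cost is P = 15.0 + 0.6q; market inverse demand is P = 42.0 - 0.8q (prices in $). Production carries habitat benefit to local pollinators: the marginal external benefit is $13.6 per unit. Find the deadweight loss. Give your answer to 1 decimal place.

Market equilibrium (private): 15.0 + 0.6q = 42.0 - 0.8q → q_m = 19.2857.
Social marginal cost = private MC − MEB = 1.4 + 0.6q.
Set SMC = demand: 1.4 + 0.6q = 42.0 - 0.8q → q* = 29.0000.
The loss is the area between SMC and demand from q* to q_m; with linear curves that's a triangle of height MEB(q_m).
DWL = ½ × 9.7143 × 13.6000 = 66.0572.

DWL = $66.1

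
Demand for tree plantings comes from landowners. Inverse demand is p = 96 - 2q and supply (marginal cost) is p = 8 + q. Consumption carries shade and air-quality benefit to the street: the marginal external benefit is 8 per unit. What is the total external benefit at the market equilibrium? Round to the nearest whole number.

Market equilibrium (private): 8 + q = 96 - 2q → q_m = 29.3333.
Total external benefit = MEB × q_m = 8 × 29.3333 = 234.6664.

235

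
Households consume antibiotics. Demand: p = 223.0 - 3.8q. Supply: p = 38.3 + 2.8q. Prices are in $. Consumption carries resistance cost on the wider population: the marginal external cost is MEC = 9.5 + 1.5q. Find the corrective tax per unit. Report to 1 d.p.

tax = $41.9 per unit

Social marginal benefit = demand − MEC = 213.5 - 5.3q.
Set SMB = MC: 213.5 - 5.3q = 38.3 + 2.8q → q* = 21.6296.
The Pigouvian tax equals MEC at q*: 9.5 + 1.5×21.6296 = 41.9444.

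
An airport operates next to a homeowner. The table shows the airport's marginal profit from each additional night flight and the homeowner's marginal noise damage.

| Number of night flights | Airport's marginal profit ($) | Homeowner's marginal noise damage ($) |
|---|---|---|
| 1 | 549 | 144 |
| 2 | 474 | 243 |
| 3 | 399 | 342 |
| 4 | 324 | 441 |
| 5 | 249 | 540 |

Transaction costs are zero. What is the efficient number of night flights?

3

Bargaining reaches the level where marginal profit last exceeds marginal noise damage.
That holds through level 3 (399 ≥ 342) but not at 4 (324 < 441).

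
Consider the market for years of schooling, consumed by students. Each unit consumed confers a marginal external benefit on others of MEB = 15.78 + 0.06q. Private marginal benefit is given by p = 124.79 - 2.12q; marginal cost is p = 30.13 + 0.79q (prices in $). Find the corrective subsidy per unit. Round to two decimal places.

subsidy = $18.11 per unit

Social marginal benefit = demand + MEB = 140.57 - 2.06q.
Set SMB = MC: 140.57 - 2.06q = 30.13 + 0.79q → q* = 38.7509.
The Pigouvian subsidy equals MEB at q*: 15.78 + 0.06×38.7509 = 18.1051.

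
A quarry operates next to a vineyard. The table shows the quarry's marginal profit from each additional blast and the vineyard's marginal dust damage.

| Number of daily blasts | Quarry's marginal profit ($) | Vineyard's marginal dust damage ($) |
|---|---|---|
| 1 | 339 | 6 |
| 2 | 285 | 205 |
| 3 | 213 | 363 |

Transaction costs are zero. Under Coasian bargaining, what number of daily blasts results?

Bargaining reaches the level where marginal profit last exceeds marginal dust damage.
That holds through level 2 (285 ≥ 205) but not at 3 (213 < 363).

2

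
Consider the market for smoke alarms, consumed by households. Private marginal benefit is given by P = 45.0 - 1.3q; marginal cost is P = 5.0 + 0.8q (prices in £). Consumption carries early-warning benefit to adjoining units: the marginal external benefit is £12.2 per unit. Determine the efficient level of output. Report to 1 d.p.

Social marginal benefit = demand + MEB = 57.2 - 1.3q.
Set SMB = MC: 57.2 - 1.3q = 5.0 + 0.8q → q* = 24.8571.

q* = 24.9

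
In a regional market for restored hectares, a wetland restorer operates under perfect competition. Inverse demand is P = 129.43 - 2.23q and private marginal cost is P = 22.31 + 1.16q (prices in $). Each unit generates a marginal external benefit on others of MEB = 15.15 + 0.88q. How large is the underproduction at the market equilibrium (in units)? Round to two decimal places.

Market equilibrium (private): 22.31 + 1.16q = 129.43 - 2.23q → q_m = 31.5988.
Social marginal cost = private MC − MEB = 7.16 + 0.28q.
Set SMC = demand: 7.16 + 0.28q = 129.43 - 2.23q → q* = 48.7131.
Gap = |31.5988 − 48.7131| = 17.1143.

17.11 units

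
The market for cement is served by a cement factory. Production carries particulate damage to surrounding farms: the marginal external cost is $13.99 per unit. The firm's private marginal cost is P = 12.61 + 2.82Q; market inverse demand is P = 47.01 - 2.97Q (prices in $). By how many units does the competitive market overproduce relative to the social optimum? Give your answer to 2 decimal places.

2.42 units

Market equilibrium (private): 12.61 + 2.82Q = 47.01 - 2.97Q → Q_m = 5.9413.
Social marginal cost = private MC + MEC = 26.60 + 2.82Q.
Set SMC = demand: 26.60 + 2.82Q = 47.01 - 2.97Q → Q* = 3.5250.
Gap = |5.9413 − 3.5250| = 2.4163.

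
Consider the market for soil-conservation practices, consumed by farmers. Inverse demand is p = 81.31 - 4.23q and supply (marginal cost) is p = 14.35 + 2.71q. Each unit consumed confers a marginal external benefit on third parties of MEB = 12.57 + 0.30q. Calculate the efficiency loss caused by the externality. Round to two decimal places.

DWL = 18.01

Market equilibrium (private): 14.35 + 2.71q = 81.31 - 4.23q → q_m = 9.6484.
Social marginal benefit = demand + MEB = 93.88 - 3.93q.
Set SMB = MC: 93.88 - 3.93q = 14.35 + 2.71q → q* = 11.9774.
Between q* and q_m the wedge SMB − MC runs linearly from 0 to MEB(q_m), so the loss is a triangle.
DWL = ½ × 2.3290 × 15.4645 = 18.0084.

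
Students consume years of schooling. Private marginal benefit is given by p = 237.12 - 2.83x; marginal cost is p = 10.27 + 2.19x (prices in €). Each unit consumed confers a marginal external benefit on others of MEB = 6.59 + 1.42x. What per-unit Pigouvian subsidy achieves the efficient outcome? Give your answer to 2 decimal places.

Social marginal benefit = demand + MEB = 243.71 - 1.41x.
Set SMB = MC: 243.71 - 1.41x = 10.27 + 2.19x → x* = 64.8444.
The Pigouvian subsidy equals MEB at x*: 6.59 + 1.42×64.8444 = 98.6690.

subsidy = €98.67 per unit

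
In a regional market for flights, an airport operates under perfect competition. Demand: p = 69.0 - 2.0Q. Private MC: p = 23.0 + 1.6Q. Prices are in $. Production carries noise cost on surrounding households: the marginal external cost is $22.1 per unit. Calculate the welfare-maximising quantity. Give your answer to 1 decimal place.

Social marginal cost = private MC + MEC = 45.1 + 1.6Q.
Set SMC = demand: 45.1 + 1.6Q = 69.0 - 2.0Q → Q* = 6.6389.

Q* = 6.6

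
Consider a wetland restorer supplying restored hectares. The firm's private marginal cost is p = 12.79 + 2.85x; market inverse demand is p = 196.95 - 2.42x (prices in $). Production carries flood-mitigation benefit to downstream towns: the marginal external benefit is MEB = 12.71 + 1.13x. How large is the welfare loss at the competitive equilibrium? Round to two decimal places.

DWL = $329.06

Market equilibrium (private): 12.79 + 2.85x = 196.95 - 2.42x → x_m = 34.9450.
Social marginal cost = private MC − MEB = 0.08 + 1.72x.
Set SMC = demand: 0.08 + 1.72x = 196.95 - 2.42x → x* = 47.5531.
Between x* and x_m the wedge demand − SMC runs linearly from 0 to MEB(x_m), so the loss is a triangle.
DWL = ½ × 12.6081 × 52.1978 = 329.0575.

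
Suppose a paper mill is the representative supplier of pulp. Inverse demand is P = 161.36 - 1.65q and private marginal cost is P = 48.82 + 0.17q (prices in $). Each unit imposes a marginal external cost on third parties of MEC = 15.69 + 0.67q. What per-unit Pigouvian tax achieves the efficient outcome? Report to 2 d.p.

tax = $41.75 per unit

Social marginal cost = private MC + MEC = 64.51 + 0.84q.
Set SMC = demand: 64.51 + 0.84q = 161.36 - 1.65q → q* = 38.8956.
The Pigouvian tax equals MEC at q*: 15.69 + 0.67×38.8956 = 41.7501.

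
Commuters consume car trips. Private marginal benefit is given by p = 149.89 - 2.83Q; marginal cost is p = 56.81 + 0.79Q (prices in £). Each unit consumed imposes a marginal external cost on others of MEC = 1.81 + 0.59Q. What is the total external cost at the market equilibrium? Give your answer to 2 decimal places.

£241.58

Market equilibrium (private): 56.81 + 0.79Q = 149.89 - 2.83Q → Q_m = 25.7127.
Total external cost = ∫₀^{Q_m} (1.81 + 0.59Q) dQ = 1.81×25.7127 + ½×0.59×25.7127² = 241.5772.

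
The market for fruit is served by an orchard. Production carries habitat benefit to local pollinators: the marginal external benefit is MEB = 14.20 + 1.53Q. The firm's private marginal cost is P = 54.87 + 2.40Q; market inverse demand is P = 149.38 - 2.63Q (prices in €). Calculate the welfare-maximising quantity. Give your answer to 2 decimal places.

Social marginal cost = private MC − MEB = 40.67 + 0.87Q.
Set SMC = demand: 40.67 + 0.87Q = 149.38 - 2.63Q → Q* = 31.0600.

Q* = 31.06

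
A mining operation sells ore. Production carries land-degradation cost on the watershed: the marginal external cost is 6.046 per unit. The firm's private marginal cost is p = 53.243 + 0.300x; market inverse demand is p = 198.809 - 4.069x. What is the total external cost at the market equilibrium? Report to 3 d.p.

201.440

Market equilibrium (private): 53.243 + 0.300x = 198.809 - 4.069x → x_m = 33.3179.
Total external cost = MEC × x_m = 6.046 × 33.3179 = 201.4400.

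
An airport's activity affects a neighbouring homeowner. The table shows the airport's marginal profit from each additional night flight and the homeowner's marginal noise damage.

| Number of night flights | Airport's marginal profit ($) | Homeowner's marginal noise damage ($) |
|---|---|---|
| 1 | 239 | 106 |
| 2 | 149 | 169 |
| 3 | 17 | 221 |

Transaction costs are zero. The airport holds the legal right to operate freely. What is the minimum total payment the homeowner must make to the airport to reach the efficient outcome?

Left alone the airport would choose level 3 (marginal profit stays positive).
Efficient level: k* = 1 (marginal profit ≥ marginal noise damage through 1).
The homeowner must at least cover the airport's forgone profit from cutting 3→1: 149 + 17 = 166.

$166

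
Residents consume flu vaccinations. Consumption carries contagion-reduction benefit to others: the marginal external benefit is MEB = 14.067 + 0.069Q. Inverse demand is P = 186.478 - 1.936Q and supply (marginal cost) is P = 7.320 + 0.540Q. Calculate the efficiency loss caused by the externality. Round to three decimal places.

DWL = 75.462

Market equilibrium (private): 7.320 + 0.540Q = 186.478 - 1.936Q → Q_m = 72.3578.
Social marginal benefit = demand + MEB = 200.545 - 1.867Q.
Set SMB = MC: 200.545 - 1.867Q = 7.320 + 0.540Q → Q* = 80.2763.
Height of the DWL triangle at Q_m is SMB(Q_m) − MC(Q_m) = MEB(Q_m) = 19.0597.
DWL = ½ × 7.9185 × 19.0597 = 75.4621.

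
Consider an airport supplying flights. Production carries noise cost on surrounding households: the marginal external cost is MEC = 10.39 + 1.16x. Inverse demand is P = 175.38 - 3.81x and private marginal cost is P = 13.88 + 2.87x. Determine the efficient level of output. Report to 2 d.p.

Social marginal cost = private MC + MEC = 24.27 + 4.03x.
Set SMC = demand: 24.27 + 4.03x = 175.38 - 3.81x → x* = 19.2742.

x* = 19.27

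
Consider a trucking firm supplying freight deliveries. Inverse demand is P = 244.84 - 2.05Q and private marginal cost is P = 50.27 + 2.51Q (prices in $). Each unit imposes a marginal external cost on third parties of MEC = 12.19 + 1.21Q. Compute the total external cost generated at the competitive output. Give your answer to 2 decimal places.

Market equilibrium (private): 50.27 + 2.51Q = 244.84 - 2.05Q → Q_m = 42.6689.
Total external cost = ∫₀^{Q_m} (12.19 + 1.21Q) dQ = 12.19×42.6689 + ½×1.21×42.6689² = 1621.6181.

$1621.62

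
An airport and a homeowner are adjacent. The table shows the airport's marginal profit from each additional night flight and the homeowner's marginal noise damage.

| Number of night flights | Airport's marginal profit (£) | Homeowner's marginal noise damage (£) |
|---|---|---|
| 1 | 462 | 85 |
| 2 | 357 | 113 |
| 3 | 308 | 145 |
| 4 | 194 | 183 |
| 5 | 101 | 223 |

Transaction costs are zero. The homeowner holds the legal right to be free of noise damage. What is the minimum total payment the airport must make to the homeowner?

£526

Efficient level: marginal profit ≥ marginal noise damage through level 4, so k* = 4.
With the homeowner holding the right, the airport must at least compensate total damage at k*: 85 + 113 + 145 + 183 = 526.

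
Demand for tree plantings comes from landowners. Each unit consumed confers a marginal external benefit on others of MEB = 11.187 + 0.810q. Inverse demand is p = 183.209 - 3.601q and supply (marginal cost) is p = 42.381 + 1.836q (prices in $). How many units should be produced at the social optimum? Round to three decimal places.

Social marginal benefit = demand + MEB = 194.396 - 2.791q.
Set SMB = MC: 194.396 - 2.791q = 42.381 + 1.836q → q* = 32.8539.

q* = 32.854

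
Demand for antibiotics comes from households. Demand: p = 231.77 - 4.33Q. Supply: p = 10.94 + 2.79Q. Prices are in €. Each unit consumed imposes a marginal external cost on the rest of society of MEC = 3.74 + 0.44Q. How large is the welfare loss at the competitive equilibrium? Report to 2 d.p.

Market equilibrium (private): 10.94 + 2.79Q = 231.77 - 4.33Q → Q_m = 31.0154.
Social marginal benefit = demand − MEC = 228.03 - 4.77Q.
Set SMB = MC: 228.03 - 4.77Q = 10.94 + 2.79Q → Q* = 28.7156.
Between Q* and Q_m the wedge MC − SMB runs linearly from 0 to MEC(Q_m), so the loss is a triangle.
DWL = ½ × 2.2998 × 17.3868 = 19.9931.

DWL = €19.99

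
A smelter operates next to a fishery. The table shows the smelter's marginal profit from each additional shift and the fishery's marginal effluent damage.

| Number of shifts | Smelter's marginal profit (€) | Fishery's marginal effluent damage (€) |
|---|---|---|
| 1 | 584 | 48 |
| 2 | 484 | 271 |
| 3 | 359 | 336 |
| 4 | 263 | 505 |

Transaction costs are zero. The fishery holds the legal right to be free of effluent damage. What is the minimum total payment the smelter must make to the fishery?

Efficient level: marginal profit ≥ marginal effluent damage through level 3, so k* = 3.
With the fishery holding the right, the smelter must at least compensate total damage at k*: 48 + 271 + 336 = 655.

€655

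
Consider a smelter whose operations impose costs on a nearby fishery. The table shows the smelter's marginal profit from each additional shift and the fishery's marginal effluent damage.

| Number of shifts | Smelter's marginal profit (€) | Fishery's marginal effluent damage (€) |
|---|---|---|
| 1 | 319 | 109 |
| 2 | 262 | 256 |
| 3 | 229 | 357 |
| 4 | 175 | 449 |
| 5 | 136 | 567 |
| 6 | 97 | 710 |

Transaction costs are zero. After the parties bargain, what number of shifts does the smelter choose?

Bargaining reaches the level where marginal profit last exceeds marginal effluent damage.
That holds through level 2 (262 ≥ 256) but not at 3 (229 < 357).

2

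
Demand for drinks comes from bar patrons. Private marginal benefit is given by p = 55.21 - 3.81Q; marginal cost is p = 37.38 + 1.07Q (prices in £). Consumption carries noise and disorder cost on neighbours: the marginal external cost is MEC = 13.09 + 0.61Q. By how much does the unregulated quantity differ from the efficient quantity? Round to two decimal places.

2.79 units

Market equilibrium (private): 37.38 + 1.07Q = 55.21 - 3.81Q → Q_m = 3.6537.
Social marginal benefit = demand − MEC = 42.12 - 4.42Q.
Set SMB = MC: 42.12 - 4.42Q = 37.38 + 1.07Q → Q* = 0.8634.
Gap = |3.6537 − 0.8634| = 2.7903.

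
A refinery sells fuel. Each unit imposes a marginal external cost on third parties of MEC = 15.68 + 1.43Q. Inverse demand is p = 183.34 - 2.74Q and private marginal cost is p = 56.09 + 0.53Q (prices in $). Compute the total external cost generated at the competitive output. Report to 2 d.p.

Market equilibrium (private): 56.09 + 0.53Q = 183.34 - 2.74Q → Q_m = 38.9144.
Total external cost = ∫₀^{Q_m} (15.68 + 1.43Q) dQ = 15.68×38.9144 + ½×1.43×38.9144² = 1692.9241.

$1692.92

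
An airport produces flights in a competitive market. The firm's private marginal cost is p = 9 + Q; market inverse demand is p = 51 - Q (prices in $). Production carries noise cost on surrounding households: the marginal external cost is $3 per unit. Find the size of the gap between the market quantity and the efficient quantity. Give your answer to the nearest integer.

Market equilibrium (private): 9 + Q = 51 - Q → Q_m = 21.0000.
Social marginal cost = private MC + MEC = 12 + Q.
Set SMC = demand: 12 + Q = 51 - Q → Q* = 19.5000.
Gap = |21.0000 − 19.5000| = 1.5000.

2 units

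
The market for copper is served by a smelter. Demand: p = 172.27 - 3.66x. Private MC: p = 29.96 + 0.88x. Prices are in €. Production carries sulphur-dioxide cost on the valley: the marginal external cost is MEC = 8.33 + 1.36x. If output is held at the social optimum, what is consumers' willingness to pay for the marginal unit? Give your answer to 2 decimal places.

P = €89.16

Social marginal cost = private MC + MEC = 38.29 + 2.24x.
Set SMC = demand: 38.29 + 2.24x = 172.27 - 3.66x → x* = 22.7085.
Consumer price on the demand curve at x*: 172.27 − 3.66×22.7085 = 89.1569.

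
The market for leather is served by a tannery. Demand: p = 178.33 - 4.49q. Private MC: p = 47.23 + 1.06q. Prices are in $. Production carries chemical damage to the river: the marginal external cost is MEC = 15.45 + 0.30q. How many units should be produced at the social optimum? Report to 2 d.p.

q* = 19.77

Social marginal cost = private MC + MEC = 62.68 + 1.36q.
Set SMC = demand: 62.68 + 1.36q = 178.33 - 4.49q → q* = 19.7692.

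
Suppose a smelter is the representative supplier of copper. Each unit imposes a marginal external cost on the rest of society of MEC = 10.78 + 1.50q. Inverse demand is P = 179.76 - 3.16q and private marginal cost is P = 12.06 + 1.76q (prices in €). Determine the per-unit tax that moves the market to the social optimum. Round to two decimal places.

tax = €47.44 per unit

Social marginal cost = private MC + MEC = 22.84 + 3.26q.
Set SMC = demand: 22.84 + 3.26q = 179.76 - 3.16q → q* = 24.4424.
The Pigouvian tax equals MEC at q*: 10.78 + 1.50×24.4424 = 47.4436.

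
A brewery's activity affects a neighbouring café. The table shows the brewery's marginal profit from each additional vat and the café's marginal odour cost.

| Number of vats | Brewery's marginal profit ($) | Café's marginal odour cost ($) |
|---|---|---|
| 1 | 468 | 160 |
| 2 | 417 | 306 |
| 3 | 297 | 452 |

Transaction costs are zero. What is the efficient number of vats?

2

Bargaining reaches the level where marginal profit last exceeds marginal odour cost.
That holds through level 2 (417 ≥ 306) but not at 3 (297 < 452).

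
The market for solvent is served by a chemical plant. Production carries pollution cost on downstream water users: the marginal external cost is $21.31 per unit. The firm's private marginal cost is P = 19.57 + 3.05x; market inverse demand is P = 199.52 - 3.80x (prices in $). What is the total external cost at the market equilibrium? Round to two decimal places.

Market equilibrium (private): 19.57 + 3.05x = 199.52 - 3.80x → x_m = 26.2701.
Total external cost = MEC × x_m = 21.31 × 26.2701 = 559.8158.

$559.82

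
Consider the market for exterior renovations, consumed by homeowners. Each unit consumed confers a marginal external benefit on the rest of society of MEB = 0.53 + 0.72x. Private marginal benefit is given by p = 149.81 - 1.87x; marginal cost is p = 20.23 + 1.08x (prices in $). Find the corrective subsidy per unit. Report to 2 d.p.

Social marginal benefit = demand + MEB = 150.34 - 1.15x.
Set SMB = MC: 150.34 - 1.15x = 20.23 + 1.08x → x* = 58.3453.
The Pigouvian subsidy equals MEB at x*: 0.53 + 0.72×58.3453 = 42.5386.

subsidy = $42.54 per unit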